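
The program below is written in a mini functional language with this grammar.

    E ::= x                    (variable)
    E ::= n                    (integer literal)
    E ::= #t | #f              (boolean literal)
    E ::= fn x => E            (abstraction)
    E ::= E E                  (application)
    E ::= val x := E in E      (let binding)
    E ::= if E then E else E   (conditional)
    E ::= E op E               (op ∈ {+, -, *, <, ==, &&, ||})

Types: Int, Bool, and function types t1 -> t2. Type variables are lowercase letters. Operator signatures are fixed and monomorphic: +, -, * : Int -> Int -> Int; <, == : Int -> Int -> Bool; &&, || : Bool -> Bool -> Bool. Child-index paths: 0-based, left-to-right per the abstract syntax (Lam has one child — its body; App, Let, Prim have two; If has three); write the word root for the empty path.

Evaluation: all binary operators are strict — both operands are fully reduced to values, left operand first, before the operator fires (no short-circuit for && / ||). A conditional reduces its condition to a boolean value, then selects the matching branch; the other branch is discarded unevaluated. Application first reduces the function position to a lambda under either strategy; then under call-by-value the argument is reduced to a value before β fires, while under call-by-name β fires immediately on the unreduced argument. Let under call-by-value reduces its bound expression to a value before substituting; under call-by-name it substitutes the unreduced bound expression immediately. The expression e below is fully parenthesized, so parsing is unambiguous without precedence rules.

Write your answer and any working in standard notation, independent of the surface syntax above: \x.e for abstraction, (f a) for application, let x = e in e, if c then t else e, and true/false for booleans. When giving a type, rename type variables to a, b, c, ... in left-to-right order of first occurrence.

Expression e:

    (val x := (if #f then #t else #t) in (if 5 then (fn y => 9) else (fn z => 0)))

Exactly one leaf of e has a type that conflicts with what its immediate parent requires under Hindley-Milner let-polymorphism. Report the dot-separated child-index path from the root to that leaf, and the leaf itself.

Answer: 1.0 : 5

Working:
  unify Bool ~ Bool
  unify Bool ~ Bool
let x : Bool
  unify Int ~ Bool
  FAIL: mismatch Int ~ Bool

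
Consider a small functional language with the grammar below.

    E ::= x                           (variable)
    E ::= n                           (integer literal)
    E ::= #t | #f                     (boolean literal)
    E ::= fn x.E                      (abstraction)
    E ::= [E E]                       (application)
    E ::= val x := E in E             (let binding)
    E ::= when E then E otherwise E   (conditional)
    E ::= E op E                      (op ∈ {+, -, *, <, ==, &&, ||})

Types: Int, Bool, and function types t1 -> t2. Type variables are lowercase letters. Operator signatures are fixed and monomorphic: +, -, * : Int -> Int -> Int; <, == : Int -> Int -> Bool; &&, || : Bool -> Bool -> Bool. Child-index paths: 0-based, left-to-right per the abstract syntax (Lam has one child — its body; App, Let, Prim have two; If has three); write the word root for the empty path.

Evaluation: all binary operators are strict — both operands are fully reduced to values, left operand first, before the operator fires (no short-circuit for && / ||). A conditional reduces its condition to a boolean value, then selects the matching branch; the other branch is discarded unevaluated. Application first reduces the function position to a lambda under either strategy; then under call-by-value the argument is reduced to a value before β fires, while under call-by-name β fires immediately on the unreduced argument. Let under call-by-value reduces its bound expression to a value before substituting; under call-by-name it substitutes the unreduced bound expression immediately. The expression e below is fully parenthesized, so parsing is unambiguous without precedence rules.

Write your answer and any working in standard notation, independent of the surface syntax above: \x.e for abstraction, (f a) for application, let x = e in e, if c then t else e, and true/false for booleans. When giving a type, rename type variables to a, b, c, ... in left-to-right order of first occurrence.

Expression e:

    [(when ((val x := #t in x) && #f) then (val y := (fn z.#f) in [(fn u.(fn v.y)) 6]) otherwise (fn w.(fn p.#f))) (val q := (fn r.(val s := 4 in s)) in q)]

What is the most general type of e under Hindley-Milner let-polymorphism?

Answer: a -> Bool

Working:
let x : Bool
x : Bool
  unify Bool ~ Bool
  unify Bool ~ Bool
  unify Bool ~ Bool
\z._ : a -> Bool
let y : forall. a -> Bool
y : d -> Bool
\v._ : c -> d -> Bool
\u._ : b -> c -> d -> Bool
  unify b -> c -> d -> Bool ~ Int -> e
  unify b ~ Int
  unify c -> d -> Bool ~ e
_ _ : c -> d -> Bool
\p._ : g -> Bool
\w._ : f -> g -> Bool
  unify c -> d -> Bool ~ f -> g -> Bool
  unify c ~ f
  unify d -> Bool ~ g -> Bool
  unify d ~ g
  unify Bool ~ Bool
let s : Int
s : Int
\r._ : h -> Int
let q : forall. h -> Int
q : i -> Int
  unify f -> g -> Bool ~ (i -> Int) -> j
  unify f ~ i -> Int
  unify g -> Bool ~ j
_ _ : g -> Bool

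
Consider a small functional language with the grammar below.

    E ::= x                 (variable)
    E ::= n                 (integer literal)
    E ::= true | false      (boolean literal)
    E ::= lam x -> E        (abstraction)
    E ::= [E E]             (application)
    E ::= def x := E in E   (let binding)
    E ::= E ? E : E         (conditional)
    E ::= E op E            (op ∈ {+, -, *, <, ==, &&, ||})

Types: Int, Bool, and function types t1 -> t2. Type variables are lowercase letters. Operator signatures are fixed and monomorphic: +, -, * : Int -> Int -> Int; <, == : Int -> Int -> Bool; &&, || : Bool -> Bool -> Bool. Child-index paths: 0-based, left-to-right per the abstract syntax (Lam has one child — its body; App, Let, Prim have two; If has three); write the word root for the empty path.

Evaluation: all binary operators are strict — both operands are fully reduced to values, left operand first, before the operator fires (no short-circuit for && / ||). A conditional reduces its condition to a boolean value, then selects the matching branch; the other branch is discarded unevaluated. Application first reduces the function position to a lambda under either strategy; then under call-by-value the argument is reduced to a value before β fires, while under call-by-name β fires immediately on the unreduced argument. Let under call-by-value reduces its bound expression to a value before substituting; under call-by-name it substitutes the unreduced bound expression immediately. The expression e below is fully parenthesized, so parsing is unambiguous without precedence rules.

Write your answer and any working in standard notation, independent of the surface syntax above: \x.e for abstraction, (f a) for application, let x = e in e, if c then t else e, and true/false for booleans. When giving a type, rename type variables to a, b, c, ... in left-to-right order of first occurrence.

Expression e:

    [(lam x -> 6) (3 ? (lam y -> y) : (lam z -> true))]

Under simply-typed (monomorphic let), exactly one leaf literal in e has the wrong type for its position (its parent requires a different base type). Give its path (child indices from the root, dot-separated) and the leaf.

Working:
\x._ : a -> Int
  unify Int ~ Bool
  FAIL: mismatch Int ~ Bool

Answer: 1.0 : 3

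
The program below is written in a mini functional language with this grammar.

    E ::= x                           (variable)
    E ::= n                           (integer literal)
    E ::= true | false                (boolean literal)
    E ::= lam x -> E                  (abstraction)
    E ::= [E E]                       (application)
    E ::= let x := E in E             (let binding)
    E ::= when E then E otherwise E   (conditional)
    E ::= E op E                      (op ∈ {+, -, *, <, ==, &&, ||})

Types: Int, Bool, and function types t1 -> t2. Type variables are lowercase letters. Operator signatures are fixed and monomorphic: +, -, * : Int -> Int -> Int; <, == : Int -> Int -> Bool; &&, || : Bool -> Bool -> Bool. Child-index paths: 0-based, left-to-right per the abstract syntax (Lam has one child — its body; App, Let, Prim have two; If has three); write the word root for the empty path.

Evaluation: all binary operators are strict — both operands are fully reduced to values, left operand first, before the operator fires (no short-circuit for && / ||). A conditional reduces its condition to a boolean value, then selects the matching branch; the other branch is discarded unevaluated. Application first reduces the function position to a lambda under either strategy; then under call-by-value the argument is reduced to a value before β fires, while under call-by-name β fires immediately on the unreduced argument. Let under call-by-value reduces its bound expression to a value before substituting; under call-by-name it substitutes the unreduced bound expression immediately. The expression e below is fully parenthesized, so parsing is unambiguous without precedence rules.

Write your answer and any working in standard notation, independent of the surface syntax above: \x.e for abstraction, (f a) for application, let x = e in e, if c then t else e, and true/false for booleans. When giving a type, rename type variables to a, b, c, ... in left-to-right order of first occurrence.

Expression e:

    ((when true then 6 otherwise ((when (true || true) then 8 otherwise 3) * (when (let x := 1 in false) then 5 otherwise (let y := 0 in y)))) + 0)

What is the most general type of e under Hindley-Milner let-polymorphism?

Derivation:
  unify Bool ~ Bool
  unify Bool ~ Bool
  unify Bool ~ Bool
  unify Bool ~ Bool
  unify Int ~ Int
  unify Int ~ Int
let x : Int
  unify Bool ~ Bool
let y : Int
y : Int
  unify Int ~ Int
  unify Int ~ Int
  unify Int ~ Int
  unify Int ~ Int
  unify Int ~ Int

Answer: Int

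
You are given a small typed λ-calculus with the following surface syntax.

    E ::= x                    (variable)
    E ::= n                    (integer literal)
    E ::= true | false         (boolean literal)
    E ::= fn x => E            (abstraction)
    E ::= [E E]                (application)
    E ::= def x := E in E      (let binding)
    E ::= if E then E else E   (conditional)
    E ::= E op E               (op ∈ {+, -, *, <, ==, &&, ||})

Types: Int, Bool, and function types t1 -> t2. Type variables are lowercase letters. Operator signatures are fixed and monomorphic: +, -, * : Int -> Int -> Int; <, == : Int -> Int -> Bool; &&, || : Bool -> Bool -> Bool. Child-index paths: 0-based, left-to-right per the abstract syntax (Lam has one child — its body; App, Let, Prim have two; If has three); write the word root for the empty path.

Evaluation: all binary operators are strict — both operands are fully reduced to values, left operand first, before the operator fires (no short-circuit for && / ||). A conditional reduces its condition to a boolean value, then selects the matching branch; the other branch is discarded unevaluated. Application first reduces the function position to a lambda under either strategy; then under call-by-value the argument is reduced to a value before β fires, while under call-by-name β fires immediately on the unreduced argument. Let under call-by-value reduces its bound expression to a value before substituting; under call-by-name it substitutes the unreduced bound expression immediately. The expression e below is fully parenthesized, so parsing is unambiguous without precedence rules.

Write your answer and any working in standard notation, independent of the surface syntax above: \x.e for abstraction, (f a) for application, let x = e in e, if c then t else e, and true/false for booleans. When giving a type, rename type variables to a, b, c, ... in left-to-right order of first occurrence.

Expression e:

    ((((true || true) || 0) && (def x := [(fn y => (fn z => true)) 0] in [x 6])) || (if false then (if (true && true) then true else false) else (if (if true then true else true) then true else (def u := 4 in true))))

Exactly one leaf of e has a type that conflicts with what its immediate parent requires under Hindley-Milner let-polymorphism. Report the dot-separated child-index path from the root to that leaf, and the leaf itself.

Derivation:
  unify Bool ~ Bool
  unify Bool ~ Bool
  unify Bool ~ Bool
  unify Int ~ Bool
  FAIL: mismatch Int ~ Bool

Answer: 0.0.1 : 0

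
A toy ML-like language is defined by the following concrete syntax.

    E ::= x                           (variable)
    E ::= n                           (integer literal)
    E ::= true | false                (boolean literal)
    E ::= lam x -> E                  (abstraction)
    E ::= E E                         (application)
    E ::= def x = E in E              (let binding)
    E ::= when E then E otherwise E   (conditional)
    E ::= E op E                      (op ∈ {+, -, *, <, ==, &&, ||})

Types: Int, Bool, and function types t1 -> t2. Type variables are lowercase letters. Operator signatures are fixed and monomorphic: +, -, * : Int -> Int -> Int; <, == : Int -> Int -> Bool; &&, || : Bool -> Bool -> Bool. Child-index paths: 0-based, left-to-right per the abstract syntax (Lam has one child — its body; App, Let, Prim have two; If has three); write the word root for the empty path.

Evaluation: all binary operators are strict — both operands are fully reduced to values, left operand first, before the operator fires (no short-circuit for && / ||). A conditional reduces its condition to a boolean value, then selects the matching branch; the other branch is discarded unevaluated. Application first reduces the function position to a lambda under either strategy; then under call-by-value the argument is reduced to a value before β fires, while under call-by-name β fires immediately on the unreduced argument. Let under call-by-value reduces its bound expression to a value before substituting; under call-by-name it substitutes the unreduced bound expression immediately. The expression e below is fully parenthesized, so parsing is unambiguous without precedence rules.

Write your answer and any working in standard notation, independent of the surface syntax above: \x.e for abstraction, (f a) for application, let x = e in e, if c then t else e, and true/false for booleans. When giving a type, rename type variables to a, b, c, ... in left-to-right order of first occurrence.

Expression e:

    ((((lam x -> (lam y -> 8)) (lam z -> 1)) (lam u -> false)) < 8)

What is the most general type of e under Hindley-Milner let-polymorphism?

Answer: Bool

Trace:
\y._ : b -> Int
\x._ : a -> b -> Int
\z._ : c -> Int
  unify a -> b -> Int ~ (c -> Int) -> d
  unify a ~ c -> Int
  unify b -> Int ~ d
_ _ : b -> Int
\u._ : e -> Bool
  unify b -> Int ~ (e -> Bool) -> f
  unify b ~ e -> Bool
  unify Int ~ f
_ _ : Int
  unify Int ~ Int
  unify Int ~ Int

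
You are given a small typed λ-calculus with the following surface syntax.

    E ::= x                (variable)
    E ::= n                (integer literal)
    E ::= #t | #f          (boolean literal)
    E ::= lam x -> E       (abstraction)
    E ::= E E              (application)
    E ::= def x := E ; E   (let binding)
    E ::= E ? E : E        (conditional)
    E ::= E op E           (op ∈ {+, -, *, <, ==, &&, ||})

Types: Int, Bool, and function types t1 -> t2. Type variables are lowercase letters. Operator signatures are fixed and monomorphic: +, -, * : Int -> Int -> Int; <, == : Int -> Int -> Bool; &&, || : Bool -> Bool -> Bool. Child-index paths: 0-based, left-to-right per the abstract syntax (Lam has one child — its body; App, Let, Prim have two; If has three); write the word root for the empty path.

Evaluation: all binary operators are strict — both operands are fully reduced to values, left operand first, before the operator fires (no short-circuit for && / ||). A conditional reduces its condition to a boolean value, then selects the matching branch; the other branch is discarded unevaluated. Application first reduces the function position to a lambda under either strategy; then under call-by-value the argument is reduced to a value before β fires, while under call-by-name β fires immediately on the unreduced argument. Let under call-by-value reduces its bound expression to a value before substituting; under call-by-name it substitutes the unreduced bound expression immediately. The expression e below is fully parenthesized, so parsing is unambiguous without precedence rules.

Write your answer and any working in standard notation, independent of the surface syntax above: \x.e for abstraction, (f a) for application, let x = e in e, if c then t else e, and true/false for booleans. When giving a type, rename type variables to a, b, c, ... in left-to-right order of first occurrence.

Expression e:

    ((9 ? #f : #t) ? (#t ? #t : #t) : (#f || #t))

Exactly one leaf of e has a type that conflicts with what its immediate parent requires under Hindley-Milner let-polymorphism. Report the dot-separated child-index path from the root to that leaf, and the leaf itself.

Answer: 0.0 : 9

Derivation:
  unify Int ~ Bool
  FAIL: mismatch Int ~ Bool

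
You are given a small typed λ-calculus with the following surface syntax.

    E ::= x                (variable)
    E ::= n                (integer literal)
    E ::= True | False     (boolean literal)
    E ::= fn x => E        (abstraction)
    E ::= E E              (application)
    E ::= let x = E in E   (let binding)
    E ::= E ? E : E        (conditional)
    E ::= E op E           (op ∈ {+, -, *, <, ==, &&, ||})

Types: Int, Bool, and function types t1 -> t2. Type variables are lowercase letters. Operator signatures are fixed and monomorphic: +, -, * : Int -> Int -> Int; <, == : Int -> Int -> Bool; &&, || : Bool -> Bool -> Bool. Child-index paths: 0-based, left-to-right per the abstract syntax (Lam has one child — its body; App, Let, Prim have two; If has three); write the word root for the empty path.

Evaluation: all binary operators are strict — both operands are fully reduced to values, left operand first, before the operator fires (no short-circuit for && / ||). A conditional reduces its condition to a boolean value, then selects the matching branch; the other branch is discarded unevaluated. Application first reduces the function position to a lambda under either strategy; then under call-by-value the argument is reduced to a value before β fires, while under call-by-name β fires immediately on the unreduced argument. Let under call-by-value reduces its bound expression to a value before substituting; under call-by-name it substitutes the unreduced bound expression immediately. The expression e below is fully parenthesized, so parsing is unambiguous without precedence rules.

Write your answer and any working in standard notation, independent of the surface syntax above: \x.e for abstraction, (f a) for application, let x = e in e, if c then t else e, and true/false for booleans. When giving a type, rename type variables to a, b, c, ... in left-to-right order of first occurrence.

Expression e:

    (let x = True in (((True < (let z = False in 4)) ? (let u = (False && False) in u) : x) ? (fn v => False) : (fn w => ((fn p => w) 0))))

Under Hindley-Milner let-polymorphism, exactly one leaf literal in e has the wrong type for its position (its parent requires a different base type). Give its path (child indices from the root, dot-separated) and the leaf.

Answer: 1.0.0.0 : true

Derivation:
let x : Bool
  unify Bool ~ Int
  FAIL: mismatch Bool ~ Int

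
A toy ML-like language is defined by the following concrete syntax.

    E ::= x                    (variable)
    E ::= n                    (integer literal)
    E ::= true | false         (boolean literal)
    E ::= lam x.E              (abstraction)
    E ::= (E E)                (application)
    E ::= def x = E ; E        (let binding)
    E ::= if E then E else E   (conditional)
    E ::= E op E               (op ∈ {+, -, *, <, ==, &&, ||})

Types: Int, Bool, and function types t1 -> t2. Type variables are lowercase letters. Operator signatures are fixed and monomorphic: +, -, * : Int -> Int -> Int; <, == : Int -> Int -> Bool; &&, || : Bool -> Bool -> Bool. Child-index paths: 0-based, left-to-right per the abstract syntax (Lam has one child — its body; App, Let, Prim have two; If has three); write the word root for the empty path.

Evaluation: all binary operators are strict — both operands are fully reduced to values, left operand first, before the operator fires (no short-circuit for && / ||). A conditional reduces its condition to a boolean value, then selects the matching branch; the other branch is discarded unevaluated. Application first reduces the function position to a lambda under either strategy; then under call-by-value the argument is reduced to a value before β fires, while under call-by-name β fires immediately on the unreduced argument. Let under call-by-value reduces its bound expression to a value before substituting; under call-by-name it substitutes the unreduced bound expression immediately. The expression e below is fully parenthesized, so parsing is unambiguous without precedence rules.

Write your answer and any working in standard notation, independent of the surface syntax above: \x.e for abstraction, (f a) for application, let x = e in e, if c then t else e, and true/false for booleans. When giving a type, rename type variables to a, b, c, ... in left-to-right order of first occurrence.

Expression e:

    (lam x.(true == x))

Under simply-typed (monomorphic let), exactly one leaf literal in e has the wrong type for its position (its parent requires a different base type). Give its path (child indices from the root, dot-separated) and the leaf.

Derivation:
  unify Bool ~ Int
  FAIL: mismatch Bool ~ Int

Answer: 0.0 : true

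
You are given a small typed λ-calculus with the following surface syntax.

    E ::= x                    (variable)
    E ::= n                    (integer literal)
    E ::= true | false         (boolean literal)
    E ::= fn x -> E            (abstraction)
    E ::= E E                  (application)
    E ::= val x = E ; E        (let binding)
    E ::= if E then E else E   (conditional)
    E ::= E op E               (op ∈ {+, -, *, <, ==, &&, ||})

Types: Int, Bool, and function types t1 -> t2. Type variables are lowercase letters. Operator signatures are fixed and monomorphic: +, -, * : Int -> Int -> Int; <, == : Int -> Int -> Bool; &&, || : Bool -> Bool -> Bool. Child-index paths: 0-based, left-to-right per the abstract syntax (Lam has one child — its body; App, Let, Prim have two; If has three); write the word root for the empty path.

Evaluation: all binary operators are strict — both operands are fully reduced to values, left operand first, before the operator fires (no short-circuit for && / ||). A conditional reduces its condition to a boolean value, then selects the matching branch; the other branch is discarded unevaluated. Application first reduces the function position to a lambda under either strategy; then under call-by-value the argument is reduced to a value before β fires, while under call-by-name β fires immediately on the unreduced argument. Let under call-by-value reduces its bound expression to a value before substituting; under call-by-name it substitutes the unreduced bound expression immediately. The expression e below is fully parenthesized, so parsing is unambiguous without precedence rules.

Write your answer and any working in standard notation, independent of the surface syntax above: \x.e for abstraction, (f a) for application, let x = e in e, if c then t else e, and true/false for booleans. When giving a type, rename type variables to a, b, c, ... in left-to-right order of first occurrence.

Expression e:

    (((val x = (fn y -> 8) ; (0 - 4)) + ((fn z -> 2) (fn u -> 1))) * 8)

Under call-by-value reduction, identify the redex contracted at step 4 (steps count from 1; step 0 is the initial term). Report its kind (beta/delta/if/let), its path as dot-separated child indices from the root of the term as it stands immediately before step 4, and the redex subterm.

Answer: delta at 0 : (-4 + 2)

Working:
step 0: (((let x = (\y.8) in (0 - 4)) + ((\z.2) (\u.1))) * 8)
step 1: [let@0.0] (((0 - 4) + ((\z.2) (\u.1))) * 8)
step 2: [delta@0.0] ((-4 + ((\z.2) (\u.1))) * 8)
step 3: [beta@0.1] ((-4 + 2) * 8)
step 4: [delta@0] (-2 * 8)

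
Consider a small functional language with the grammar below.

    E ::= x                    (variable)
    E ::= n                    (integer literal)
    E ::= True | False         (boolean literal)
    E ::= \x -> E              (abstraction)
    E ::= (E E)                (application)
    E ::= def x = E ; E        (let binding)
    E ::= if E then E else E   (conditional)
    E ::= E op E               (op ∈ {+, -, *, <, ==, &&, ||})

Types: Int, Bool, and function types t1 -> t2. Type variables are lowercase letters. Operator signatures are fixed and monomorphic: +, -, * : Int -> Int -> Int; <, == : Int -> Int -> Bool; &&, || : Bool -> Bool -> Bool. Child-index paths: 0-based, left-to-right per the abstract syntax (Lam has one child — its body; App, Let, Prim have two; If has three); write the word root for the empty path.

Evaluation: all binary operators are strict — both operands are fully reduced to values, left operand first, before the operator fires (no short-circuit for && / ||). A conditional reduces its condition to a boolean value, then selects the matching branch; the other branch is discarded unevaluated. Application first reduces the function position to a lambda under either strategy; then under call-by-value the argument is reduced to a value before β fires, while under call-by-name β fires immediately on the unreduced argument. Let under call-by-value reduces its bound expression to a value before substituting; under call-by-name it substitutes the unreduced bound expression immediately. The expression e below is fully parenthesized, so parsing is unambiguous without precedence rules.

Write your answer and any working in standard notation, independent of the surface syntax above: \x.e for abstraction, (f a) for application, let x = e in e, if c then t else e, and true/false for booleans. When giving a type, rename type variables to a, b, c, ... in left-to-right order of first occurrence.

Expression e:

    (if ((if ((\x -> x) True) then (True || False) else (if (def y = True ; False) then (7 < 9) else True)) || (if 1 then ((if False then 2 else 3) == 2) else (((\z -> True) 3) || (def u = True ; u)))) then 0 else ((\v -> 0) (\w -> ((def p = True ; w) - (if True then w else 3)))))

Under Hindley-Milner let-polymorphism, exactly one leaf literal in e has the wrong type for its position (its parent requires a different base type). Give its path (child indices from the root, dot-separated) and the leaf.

Answer: 0.1.0 : 1

Derivation:
x : a
\x._ : a -> a
  unify a -> a ~ Bool -> b
  unify a ~ Bool
  unify Bool ~ b
_ _ : Bool
  unify Bool ~ Bool
  unify Bool ~ Bool
  unify Bool ~ Bool
let y : Bool
  unify Bool ~ Bool
  unify Int ~ Int
  unify Int ~ Int
  unify Bool ~ Bool
  unify Bool ~ Bool
  unify Bool ~ Bool
  unify Int ~ Bool
  FAIL: mismatch Int ~ Bool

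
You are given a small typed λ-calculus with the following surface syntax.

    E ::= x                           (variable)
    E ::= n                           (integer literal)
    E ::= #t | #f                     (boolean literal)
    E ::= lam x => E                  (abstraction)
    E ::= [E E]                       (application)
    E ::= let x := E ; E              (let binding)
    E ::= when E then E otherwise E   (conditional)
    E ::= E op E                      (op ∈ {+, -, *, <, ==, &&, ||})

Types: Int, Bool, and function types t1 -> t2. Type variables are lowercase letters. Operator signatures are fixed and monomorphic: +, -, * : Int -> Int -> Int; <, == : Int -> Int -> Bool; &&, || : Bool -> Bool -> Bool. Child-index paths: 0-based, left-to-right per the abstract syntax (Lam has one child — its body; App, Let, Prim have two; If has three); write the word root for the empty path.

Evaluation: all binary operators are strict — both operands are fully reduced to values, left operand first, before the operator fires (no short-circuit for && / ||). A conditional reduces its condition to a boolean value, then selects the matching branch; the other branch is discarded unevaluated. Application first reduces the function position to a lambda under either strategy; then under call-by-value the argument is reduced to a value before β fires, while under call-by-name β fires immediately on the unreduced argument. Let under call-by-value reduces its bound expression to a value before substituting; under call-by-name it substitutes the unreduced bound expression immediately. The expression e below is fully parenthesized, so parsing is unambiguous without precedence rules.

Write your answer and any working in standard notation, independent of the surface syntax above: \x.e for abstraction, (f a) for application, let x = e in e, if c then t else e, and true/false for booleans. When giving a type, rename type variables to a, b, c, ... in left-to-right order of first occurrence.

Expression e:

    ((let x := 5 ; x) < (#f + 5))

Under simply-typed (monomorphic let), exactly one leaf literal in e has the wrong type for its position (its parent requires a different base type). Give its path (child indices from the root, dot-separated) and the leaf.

Answer: 1.0 : false

Trace:
let x : Int
x : Int
  unify Int ~ Int
  unify Bool ~ Int
  FAIL: mismatch Bool ~ Int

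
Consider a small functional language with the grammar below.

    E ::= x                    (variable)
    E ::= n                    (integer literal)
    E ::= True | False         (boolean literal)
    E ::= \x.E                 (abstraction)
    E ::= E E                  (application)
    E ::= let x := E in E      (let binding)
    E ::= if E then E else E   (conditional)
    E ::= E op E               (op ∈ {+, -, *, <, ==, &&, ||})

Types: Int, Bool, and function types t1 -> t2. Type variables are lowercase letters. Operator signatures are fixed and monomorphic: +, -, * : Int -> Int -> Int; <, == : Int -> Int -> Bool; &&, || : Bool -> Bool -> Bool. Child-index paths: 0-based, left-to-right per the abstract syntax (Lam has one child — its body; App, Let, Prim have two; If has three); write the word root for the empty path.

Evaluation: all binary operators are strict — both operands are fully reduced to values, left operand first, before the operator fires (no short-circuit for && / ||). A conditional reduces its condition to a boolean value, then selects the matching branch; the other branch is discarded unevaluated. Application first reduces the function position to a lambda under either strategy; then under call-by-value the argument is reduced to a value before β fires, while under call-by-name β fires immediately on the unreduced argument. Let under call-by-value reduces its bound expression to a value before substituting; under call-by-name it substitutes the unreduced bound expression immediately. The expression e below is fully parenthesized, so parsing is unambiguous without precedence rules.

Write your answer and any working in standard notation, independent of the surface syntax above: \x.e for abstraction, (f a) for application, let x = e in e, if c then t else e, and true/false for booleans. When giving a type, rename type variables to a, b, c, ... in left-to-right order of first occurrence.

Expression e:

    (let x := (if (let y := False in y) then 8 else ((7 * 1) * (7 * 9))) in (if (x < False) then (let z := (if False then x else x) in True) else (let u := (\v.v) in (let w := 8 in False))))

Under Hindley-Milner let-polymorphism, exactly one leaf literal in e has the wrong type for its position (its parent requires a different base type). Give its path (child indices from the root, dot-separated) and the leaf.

Answer: 1.0.1 : false

Derivation:
let y : Bool
y : Bool
  unify Bool ~ Bool
  unify Int ~ Int
  unify Int ~ Int
  unify Int ~ Int
  unify Int ~ Int
  unify Int ~ Int
  unify Int ~ Int
  unify Int ~ Int
let x : Int
x : Int
  unify Int ~ Int
  unify Bool ~ Int
  FAIL: mismatch Bool ~ Int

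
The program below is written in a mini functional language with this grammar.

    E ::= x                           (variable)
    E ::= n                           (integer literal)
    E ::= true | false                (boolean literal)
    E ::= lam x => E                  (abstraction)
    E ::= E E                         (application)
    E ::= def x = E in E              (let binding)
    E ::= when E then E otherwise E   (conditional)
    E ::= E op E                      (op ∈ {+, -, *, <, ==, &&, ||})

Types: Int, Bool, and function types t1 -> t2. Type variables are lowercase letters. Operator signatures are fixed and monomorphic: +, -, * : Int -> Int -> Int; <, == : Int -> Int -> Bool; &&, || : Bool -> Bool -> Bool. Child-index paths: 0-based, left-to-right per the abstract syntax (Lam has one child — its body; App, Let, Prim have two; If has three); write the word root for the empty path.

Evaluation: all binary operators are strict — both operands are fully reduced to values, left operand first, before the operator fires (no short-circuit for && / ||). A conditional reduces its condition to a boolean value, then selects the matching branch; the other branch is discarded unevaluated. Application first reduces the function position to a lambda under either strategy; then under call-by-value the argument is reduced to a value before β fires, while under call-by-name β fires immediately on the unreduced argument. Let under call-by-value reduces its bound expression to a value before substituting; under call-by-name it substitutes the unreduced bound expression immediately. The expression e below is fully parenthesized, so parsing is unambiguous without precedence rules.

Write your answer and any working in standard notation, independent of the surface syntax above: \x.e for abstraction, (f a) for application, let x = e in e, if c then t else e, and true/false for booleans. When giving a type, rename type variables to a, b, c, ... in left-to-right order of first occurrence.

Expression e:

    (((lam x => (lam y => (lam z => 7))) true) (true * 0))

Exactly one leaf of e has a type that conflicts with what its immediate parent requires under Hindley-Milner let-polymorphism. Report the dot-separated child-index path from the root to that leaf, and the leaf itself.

Answer: 1.0 : true

Trace:
\z._ : c -> Int
\y._ : b -> c -> Int
\x._ : a -> b -> c -> Int
  unify a -> b -> c -> Int ~ Bool -> d
  unify a ~ Bool
  unify b -> c -> Int ~ d
_ _ : b -> c -> Int
  unify Bool ~ Int
  FAIL: mismatch Bool ~ Int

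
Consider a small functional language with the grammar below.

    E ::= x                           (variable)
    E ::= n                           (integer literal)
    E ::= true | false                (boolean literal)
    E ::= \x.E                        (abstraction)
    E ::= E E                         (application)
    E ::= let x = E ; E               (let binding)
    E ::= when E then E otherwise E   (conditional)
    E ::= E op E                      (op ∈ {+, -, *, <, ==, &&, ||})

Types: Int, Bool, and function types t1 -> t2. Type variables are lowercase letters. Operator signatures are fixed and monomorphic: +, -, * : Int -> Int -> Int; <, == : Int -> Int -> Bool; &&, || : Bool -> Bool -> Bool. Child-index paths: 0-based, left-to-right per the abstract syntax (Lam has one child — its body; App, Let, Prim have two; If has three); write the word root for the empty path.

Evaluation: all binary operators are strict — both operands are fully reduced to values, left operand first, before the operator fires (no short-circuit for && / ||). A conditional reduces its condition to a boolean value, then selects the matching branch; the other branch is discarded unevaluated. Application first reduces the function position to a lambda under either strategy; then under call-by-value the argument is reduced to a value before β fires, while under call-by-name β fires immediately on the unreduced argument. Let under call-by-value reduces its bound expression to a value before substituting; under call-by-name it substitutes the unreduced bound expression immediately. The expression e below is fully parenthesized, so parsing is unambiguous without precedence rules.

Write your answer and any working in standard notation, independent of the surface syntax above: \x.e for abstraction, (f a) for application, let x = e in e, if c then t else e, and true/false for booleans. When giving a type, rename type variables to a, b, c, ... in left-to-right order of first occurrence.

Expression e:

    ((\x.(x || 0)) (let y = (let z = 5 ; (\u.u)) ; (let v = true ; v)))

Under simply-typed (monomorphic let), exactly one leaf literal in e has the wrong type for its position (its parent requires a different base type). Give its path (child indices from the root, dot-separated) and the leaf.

Working:
x : a
  unify a ~ Bool
  unify Int ~ Bool
  FAIL: mismatch Int ~ Bool

Answer: 0.0.1 : 0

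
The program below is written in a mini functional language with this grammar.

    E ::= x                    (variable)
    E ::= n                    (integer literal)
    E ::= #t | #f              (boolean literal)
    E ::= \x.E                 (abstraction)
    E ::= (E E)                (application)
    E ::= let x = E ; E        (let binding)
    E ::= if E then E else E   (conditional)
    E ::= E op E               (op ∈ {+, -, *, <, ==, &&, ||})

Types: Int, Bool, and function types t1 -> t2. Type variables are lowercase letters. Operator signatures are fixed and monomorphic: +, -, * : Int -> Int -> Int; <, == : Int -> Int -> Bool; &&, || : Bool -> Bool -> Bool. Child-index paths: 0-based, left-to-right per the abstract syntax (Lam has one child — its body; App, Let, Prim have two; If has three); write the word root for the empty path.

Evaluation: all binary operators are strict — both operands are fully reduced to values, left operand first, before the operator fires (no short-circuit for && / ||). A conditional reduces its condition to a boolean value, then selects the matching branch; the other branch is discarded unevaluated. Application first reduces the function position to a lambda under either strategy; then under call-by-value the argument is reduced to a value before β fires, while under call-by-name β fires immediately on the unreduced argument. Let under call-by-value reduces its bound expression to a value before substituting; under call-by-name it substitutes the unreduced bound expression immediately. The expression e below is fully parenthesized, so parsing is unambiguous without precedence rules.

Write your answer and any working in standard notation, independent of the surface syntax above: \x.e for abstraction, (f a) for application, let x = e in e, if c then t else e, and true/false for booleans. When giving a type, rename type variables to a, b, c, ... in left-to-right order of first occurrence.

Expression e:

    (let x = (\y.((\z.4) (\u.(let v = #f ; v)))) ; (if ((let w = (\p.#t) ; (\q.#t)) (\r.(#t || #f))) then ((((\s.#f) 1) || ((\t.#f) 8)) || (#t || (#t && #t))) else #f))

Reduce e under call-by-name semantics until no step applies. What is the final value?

Working:
step 0: (let x = (\y.((\z.4) (\u.(let v = false in v)))) in (if ((let w = (\p.true) in (\q.true)) (\r.(true || false))) then ((((\s.false) 1) || ((\t.false) 8)) || (true || (true && true))) else false))
step 1: [let@root] (if ((let w = (\p.true) in (\q.true)) (\r.(true || false))) then ((((\s.false) 1) || ((\t.false) 8)) || (true || (true && true))) else false)
step 2: [let@0.0] (if ((\q.true) (\r.(true || false))) then ((((\s.false) 1) || ((\t.false) 8)) || (true || (true && true))) else false)
step 3: [beta@0] (if true then ((((\s.false) 1) || ((\t.false) 8)) || (true || (true && true))) else false)
step 4: [if@root] ((((\s.false) 1) || ((\t.false) 8)) || (true || (true && true)))
step 5: [beta@0.0] ((false || ((\t.false) 8)) || (true || (true && true)))
step 6: [beta@0.1] ((false || false) || (true || (true && true)))
step 7: [delta@0] (false || (true || (true && true)))
step 8: [delta@1.1] (false || (true || true))
step 9: [delta@1] (false || true)
step 10: [delta@root] true

Answer: true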